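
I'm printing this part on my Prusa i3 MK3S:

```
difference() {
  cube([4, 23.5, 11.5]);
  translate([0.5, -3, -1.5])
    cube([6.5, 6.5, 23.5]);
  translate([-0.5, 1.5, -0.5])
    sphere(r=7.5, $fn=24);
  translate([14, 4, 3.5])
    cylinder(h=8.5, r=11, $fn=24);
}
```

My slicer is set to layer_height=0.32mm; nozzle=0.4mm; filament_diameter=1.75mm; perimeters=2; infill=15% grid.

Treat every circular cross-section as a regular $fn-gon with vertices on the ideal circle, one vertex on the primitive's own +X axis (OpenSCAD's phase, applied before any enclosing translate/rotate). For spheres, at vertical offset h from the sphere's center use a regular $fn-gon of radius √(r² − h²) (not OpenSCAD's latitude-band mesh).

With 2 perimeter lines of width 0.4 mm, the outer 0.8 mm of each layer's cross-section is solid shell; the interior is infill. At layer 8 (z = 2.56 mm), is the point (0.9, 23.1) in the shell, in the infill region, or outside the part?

shell

At z = 2.56 mm: the cube is present — its section is the full 4×23.5 rectangle; the 6.5×6.5 cube at (0.5, -3) contributes its full rectangle; the sphere at (-0.5, 1.5): section is a regular 24-gon, circumradius = √(r²−h²) = √(7.5²−3.06²) = 6.847; the cylinder at (14, 4) is not intersected at this z (z outside [3.5, 12]); After the difference (first − rest): starting from the 4×23.5 cube, the 6.5×6.5 cube at (0.5, -3) partially overlaps it — only the 12.25 mm² overlap (of its 42.25 mm²) is removed, clipping the outline; the r=7.5 sphere at (-0.5, 1.5) partially overlaps it — only the 18.57 mm² overlap (of its 145.62 mm²) is removed, clipping the outline — 1 connected region. Overall, the cross-section is a single solid region. The nearest boundary edge runs (0.00, 23.50)→(4.00, 23.50); distance from the point to it = 0.40 mm. The point is inside the cross-section, 0.40 mm from the nearest boundary — within the 0.8 mm shell band (2 × 0.4).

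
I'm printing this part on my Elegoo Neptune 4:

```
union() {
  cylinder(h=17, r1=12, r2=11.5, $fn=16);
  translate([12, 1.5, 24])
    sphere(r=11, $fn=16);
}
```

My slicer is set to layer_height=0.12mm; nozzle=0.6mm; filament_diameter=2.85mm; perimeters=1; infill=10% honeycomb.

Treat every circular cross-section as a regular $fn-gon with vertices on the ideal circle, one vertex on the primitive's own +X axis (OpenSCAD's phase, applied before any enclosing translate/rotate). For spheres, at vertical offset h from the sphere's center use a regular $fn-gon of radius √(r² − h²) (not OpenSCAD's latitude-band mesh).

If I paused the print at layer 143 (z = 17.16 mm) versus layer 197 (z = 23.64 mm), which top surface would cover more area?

Layer 143 (z = 17.16): the cone does not reach this height (z outside [0, 17]); the sphere at (12, 1.5): section is a regular 16-gon, circumradius = √(r²−h²) = √(11²−6.84²) = 8.615 (area = (16/2)·8.615²·sin(360°/16) = 227.20 mm²); Combining (union): only the r=11 sphere at (12, 1.5) is present, so the union is just that shape — area = 227.20 mm². So its area = 227.20 mm². Layer 197 (z = 23.64): the cone is absent (z outside [0, 17]); the sphere at (12, 1.5): section is a regular 16-gon, circumradius = √(r²−h²) = √(11²−0.36²) = 10.994 (area = (16/2)·10.994²·sin(360°/16) = 370.04 mm²); Combining (union): only the r=11 sphere at (12, 1.5) is present, so the union is just that shape — area = 370.04 mm². So its area = 370.04 mm². Layer 197 is larger (370.04 vs 227.20 mm²).

layer 197 (z = 23.64 mm)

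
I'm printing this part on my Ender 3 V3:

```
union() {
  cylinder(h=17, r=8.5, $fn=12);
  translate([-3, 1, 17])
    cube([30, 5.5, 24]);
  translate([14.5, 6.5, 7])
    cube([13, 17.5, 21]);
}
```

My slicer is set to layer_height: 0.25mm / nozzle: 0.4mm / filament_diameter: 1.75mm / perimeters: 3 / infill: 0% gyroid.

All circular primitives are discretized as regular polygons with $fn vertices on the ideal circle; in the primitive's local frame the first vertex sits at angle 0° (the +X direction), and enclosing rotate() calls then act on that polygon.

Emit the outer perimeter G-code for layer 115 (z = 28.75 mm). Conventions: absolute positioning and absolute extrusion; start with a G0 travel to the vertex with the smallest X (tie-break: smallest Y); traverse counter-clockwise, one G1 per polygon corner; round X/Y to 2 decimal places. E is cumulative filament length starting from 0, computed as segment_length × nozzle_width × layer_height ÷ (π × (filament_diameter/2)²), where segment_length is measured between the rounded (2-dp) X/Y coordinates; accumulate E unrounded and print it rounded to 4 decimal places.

G0 X-3.00 Y1.00 Z28.75
G1 X27.00 Y1.00 E1.2473
G1 X27.00 Y6.50 E1.4759
G1 X-3.00 Y6.50 E2.7232
G1 X-3.00 Y1.00 E2.9518

At z = 28.75 mm: the cylinder is absent (z outside [0, 17]); the cube at (-3, 1) (footprint 30×5.5) is included at this height; the cube at (14.5, 6.5) is not intersected at this z (z outside [7, 28]); Combining (union): only the 30×5.5 cube at (-3, 1) is present, so the union is just that shape — 1 connected region. The outline is a single polygon with 4 vertices. Extrusion per mm of travel: 0.4 × 0.25 / (π × 0.875²) = 0.041575. Accumulating E over each segment gives final E = 2.9518.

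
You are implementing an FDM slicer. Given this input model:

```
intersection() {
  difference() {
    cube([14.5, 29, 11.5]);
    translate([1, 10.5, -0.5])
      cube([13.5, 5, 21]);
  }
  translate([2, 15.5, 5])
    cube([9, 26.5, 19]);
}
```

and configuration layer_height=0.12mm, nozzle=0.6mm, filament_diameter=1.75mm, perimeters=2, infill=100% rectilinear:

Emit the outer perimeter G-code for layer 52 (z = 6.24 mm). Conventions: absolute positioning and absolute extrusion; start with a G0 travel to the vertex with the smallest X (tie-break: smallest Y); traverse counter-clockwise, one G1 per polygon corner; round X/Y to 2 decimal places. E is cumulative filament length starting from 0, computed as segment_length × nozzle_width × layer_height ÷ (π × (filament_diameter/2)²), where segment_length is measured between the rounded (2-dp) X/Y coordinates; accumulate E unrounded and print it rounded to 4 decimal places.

G0 X2.00 Y15.50 Z6.24
G1 X11.00 Y15.50 E0.2694
G1 X11.00 Y29.00 E0.6735
G1 X2.00 Y29.00 E0.9429
G1 X2.00 Y15.50 E1.3470

At z = 6.24 mm: the 14.5×29 cube contributes its full rectangle; the 13.5×5 cube at (1, 10.5) contributes its full rectangle; After the difference (first − rest): starting from the 14.5×29 cube, the 13.5×5 cube at (1, 10.5) lies inside it touching the edge (removes its full 67.50 mm²) — 1 connected region; the cube at (2, 15.5) is present — its section is the full 9×26.5 rectangle; After intersecting: the 9×26.5 cube at (2, 15.5) partially overlaps the result so far; clipping to the common part keeps 121.50 mm² — 1 connected region. The outline is a single polygon with 4 vertices. Extrusion per mm of travel: 0.6 × 0.12 / (π × 0.875²) = 0.029934. Accumulating E over each segment gives final E = 1.3470.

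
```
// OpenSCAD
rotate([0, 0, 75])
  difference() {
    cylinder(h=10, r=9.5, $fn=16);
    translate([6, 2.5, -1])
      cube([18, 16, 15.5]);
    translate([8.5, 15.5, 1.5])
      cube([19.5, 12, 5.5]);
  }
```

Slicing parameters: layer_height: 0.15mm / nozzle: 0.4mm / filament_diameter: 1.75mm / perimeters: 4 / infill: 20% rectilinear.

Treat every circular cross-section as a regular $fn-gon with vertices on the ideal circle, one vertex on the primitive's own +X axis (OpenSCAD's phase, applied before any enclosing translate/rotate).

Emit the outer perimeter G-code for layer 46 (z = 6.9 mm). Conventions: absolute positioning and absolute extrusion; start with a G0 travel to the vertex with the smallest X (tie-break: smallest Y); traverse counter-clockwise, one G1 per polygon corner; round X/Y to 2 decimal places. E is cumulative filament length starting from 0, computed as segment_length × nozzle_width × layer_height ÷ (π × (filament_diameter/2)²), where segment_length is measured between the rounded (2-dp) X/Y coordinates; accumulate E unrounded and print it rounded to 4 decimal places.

G0 X-9.42 Y-1.24 Z6.90
G1 X-8.23 Y-4.75 E0.0925
G1 X-5.78 Y-7.54 E0.1851
G1 X-2.46 Y-9.18 E0.2774
G1 X1.24 Y-9.42 E0.3699
G1 X4.75 Y-8.23 E0.4624
G1 X7.54 Y-5.78 E0.5550
G1 X9.18 Y-2.46 E0.6474
G1 X9.42 Y1.24 E0.7399
G1 X8.23 Y4.75 E0.8323
G1 X5.78 Y7.54 E0.9249
G1 X2.46 Y9.18 E1.0173
G1 X-0.08 Y9.34 E1.0808
G1 X-0.86 Y6.44 E1.1557
G1 X-5.40 Y7.66 E1.2730
G1 X-7.54 Y5.78 E1.3440
G1 X-9.18 Y2.46 E1.4364
G1 X-9.42 Y-1.24 E1.5289

At z = 6.9 mm: the r=9.5 cylinder contributes a regular 16-gon of circumradius 9.5; the cube at (6, 2.5) (footprint 18×16) is included at this height; the cube at (8.5, 15.5) (footprint 19.5×12) is included at this height; After the difference (first − rest): starting from the r=9.5 cylinder, the 18×16 cube at (6, 2.5) partially overlaps it — only the 8.84 mm² overlap (of its 288.00 mm²) is removed, clipping the outline; the 19.5×12 cube at (8.5, 15.5) misses the remaining region (no effect) — 1 connected region; (rotated 75° about Z; rotation is an isometry so areas/perimeters/island counts are preserved). The outline is a single polygon with 17 vertices. Extrusion per mm of travel: 0.4 × 0.15 / (π × 0.875²) = 0.024945. Accumulating E over each segment gives final E = 1.5289.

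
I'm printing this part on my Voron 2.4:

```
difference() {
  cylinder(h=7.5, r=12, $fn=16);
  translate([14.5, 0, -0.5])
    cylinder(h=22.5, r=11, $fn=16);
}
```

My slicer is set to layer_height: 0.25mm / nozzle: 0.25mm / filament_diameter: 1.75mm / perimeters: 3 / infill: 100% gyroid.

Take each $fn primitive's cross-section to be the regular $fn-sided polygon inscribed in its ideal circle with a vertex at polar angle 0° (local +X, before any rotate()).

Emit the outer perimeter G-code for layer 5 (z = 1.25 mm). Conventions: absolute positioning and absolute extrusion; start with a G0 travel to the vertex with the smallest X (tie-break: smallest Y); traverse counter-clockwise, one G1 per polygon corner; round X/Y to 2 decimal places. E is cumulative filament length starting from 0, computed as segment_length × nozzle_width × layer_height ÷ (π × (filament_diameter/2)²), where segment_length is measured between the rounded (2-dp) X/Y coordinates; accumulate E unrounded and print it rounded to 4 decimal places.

At z = 1.25 mm: the cylinder: section is a regular 16-gon, circumradius r=12; the r=11 cylinder at (14.5, 0) contributes a regular 16-gon of circumradius 11; After the difference (first − rest): starting from the r=12 cylinder, the r=11 cylinder at (14.5, 0) partially overlaps it — only the 99.67 mm² overlap (of its 370.44 mm²) is removed, clipping the outline — 1 connected region. The outline is a single polygon with 18 vertices. Extrusion per mm of travel: 0.25 × 0.25 / (π × 0.875²) = 0.025984. Accumulating E over each segment gives final E = 1.9723.

G0 X-12.00 Y0.00 Z1.25
G1 X-11.09 Y-4.59 E0.1216
G1 X-8.49 Y-8.49 E0.2434
G1 X-4.59 Y-11.09 E0.3652
G1 X0.00 Y-12.00 E0.4868
G1 X4.59 Y-11.09 E0.6084
G1 X8.13 Y-8.72 E0.7191
G1 X6.72 Y-7.78 E0.7631
G1 X4.34 Y-4.21 E0.8746
G1 X3.50 Y0.00 E0.9861
G1 X4.34 Y4.21 E1.0977
G1 X6.72 Y7.78 E1.2092
G1 X8.13 Y8.72 E1.2532
G1 X4.59 Y11.09 E1.3639
G1 X0.00 Y12.00 E1.4855
G1 X-4.59 Y11.09 E1.6071
G1 X-8.49 Y8.49 E1.7289
G1 X-11.09 Y4.59 E1.8507
G1 X-12.00 Y0.00 E1.9723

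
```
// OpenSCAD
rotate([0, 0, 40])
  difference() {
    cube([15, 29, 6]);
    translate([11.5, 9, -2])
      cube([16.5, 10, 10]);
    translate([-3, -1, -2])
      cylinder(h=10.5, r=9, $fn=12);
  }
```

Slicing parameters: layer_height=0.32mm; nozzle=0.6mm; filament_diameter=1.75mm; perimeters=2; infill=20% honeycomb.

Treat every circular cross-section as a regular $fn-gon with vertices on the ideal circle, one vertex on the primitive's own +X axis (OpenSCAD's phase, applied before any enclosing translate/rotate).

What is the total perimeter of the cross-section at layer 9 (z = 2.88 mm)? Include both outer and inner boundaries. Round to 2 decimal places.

91.91 mm

At z = 2.88 mm: the 15×29 cube contributes its full rectangle (perimeter 88.00 mm); the 16.5×10 cube at (11.5, 9) contributes its full rectangle (perimeter 53.00 mm); the r=9 cylinder at (-3, -1) gives a regular 12-gon of circumradius 9 (constant along its height) (perimeter = 2·12·9.000·sin(180°/12) = 55.90 mm); After the difference (first − rest): starting from the 15×29 cube, the 16.5×10 cube at (11.5, 9) partially overlaps it — only the 35.00 mm² overlap (of its 165.00 mm²) is removed, clipping the outline; the r=9 cylinder at (-3, -1) partially overlaps it — only the 29.09 mm² overlap (of its 243.00 mm²) is removed, clipping the outline — boundary = 91.91 mm; (rotated 40° about Z; rotation is an isometry so areas/perimeters/island counts are preserved). Overall, the cross-section is a single solid region. Total boundary length (outer) = 91.91 mm.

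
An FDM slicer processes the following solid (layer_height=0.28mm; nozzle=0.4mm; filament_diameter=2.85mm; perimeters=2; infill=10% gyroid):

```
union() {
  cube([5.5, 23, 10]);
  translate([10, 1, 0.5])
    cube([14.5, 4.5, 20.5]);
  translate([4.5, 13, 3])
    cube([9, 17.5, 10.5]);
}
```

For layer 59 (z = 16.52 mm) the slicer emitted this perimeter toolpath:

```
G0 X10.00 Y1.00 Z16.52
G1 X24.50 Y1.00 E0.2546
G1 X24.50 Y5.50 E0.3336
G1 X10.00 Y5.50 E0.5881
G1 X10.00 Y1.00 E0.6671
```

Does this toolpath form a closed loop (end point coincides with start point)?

yes

Start point (G0): (10.00, 1.00). End point (last G1): the path returns to the start — closed.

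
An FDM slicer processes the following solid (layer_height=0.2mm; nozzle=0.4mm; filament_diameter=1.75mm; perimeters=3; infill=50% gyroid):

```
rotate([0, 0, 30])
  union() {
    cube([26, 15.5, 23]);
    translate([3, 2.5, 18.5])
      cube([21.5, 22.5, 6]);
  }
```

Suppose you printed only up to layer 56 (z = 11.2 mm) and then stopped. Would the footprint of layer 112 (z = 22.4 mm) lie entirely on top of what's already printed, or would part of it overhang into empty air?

part overhangs

Compare the two slices. At z = 11.2: the cube is present — its section is the full 26×15.5 rectangle (area 403.00 mm²); the cube at (3, 2.5) is absent (z outside [18.5, 24.5]); Combining (union): only the 26×15.5 cube is present, so the union is just that shape — area = 403.00 mm²; (rotated 30° about Z; rotation is an isometry so areas/perimeters/island counts are preserved). At z = 22.4: the cube (footprint 26×15.5) is included at this height (area 403.00 mm²); the cube at (3, 2.5) (footprint 21.5×22.5) is included at this height (area 483.75 mm²); Merging all regions: the regions partially overlap — summed areas 886.75 mm² minus the doubly-counted overlap 279.50 mm² gives 607.25 mm² — area = 607.25 mm²; (whole slice rotated 30° about Z — lengths, areas and connectivity unchanged). Checking containment: at z = 22.4 the cross-section extends beyond the z = 11.2 cross-section by about 204.25 mm².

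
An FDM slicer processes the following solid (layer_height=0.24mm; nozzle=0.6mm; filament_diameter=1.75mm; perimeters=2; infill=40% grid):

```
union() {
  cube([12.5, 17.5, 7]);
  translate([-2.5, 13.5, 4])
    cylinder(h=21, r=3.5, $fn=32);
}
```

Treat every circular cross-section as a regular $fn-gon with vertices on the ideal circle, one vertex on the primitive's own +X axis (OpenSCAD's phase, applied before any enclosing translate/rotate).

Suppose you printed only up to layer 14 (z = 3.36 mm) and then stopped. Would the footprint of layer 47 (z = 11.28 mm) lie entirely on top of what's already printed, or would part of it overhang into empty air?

part overhangs

Compare the two slices. At z = 3.36: the cube is present — its section is the full 12.5×17.5 rectangle (area 218.75 mm²); the cylinder at (-2.5, 13.5) is absent (z outside [4, 25]); Taking the union: only the 12.5×17.5 cube is present, so the union is just that shape — area = 218.75 mm². At z = 11.28: the cube is absent (z outside [0, 7]); the r=3.5 cylinder at (-2.5, 13.5) contributes a regular 32-gon of circumradius 3.5 (area = (32/2)·3.500²·sin(360°/32) = 38.24 mm²); Taking the union: only the r=3.5 cylinder at (-2.5, 13.5) is present, so the union is just that shape — area = 38.24 mm². Checking containment: at z = 11.28 the cross-section extends beyond the z = 3.36 cross-section by about 34.93 mm².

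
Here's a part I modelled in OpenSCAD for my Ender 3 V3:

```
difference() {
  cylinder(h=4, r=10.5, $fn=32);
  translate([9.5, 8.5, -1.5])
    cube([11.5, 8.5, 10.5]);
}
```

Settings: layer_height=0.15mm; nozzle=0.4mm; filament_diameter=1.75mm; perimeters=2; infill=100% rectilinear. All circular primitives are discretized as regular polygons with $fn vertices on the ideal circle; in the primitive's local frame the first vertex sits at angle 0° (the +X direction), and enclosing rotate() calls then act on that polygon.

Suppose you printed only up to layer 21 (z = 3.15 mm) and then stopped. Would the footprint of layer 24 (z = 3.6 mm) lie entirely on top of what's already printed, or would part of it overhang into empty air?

Compare the two slices. At z = 3.15: the r=10.5 cylinder contributes a regular 32-gon of circumradius 10.5 (area = (32/2)·10.500²·sin(360°/32) = 344.14 mm²); the cube at (9.5, 8.5) (footprint 11.5×8.5) is included at this height (area 97.75 mm²); Taking the first minus the rest: starting from the r=10.5 cylinder (344.14 mm²), the 11.5×8.5 cube at (9.5, 8.5) misses the remaining region (no effect) — area = 344.14 mm². At z = 3.6: the r=10.5 cylinder contributes a regular 32-gon of circumradius 10.5 (area = (32/2)·10.500²·sin(360°/32) = 344.14 mm²); the cube at (9.5, 8.5) is present — its section is the full 11.5×8.5 rectangle (area 97.75 mm²); Subtracting the remaining from the first: starting from the r=10.5 cylinder (344.14 mm²), the 11.5×8.5 cube at (9.5, 8.5) misses the remaining region (no effect) — area = 344.14 mm². Checking containment: the cross-section at z = 3.6 is a subset of the cross-section at z = 3.15.

entirely on top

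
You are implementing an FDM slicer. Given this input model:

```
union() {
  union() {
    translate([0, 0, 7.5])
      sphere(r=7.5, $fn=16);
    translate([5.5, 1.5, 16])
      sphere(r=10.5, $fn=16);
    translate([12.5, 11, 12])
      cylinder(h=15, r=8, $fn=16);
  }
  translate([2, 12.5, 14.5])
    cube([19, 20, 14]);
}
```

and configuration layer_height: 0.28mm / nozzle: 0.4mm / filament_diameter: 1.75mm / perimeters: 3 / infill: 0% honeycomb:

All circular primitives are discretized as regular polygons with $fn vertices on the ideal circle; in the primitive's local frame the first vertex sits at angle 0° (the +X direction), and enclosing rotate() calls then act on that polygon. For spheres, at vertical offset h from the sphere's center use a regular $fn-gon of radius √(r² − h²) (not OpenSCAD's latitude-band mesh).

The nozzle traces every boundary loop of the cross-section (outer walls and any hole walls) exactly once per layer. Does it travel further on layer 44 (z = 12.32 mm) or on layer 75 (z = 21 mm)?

layer 75 (z = 21 mm)

Layer 44 (z = 12.32): the sphere: section is a regular 16-gon, circumradius = √(r²−h²) = √(7.5²−4.82²) = 5.746 (perimeter = 2·16·5.746·sin(180°/16) = 35.87 mm); the r=10.5 sphere at (5.5, 1.5) contributes a regular 16-gon of circumradius √(10.5²−3.68²) = 9.834 (perimeter = 2·16·9.834·sin(180°/16) = 61.39 mm); the r=8 cylinder at (12.5, 11) gives a regular 16-gon of circumradius 8 (constant along its height) (perimeter = 2·16·8.000·sin(180°/16) = 49.94 mm); Combining (union): the regions partially overlap (shared area 140.60 mm²), so the edge portions inside another operand are dropped and the merged outline is re-measured after clipping — boundary = 83.73 mm; the cube at (2, 12.5) does not reach this height (z outside [14.5, 28.5]); Taking the union: only that combined region is present, so the union is just that shape — boundary = 83.73 mm. So its perimeter = 83.73 mm. Layer 75 (z = 21): the sphere is not intersected at this z (|z−center|=13.500 > r=7.5); the sphere at (5.5, 1.5): section is a regular 16-gon, circumradius = √(r²−h²) = √(10.5²−5²) = 9.233 (perimeter = 2·16·9.233·sin(180°/16) = 57.64 mm); the r=8 cylinder at (12.5, 11) contributes a regular 16-gon of circumradius 8 (perimeter = 2·16·8.000·sin(180°/16) = 49.94 mm); Merging all regions: the regions partially overlap (shared area 43.90 mm²), so the edge portions inside another operand are dropped and the merged outline is re-measured after clipping — boundary = 80.23 mm; the cube at (2, 12.5) is present — its section is the full 19×20 rectangle (perimeter 78.00 mm); Taking the union: the regions partially overlap (shared area 74.41 mm²), so the edge portions inside another operand are dropped and the merged outline is re-measured after clipping — boundary = 120.91 mm. So its perimeter = 120.91 mm. Layer 75 is larger (120.91 vs 83.73 mm).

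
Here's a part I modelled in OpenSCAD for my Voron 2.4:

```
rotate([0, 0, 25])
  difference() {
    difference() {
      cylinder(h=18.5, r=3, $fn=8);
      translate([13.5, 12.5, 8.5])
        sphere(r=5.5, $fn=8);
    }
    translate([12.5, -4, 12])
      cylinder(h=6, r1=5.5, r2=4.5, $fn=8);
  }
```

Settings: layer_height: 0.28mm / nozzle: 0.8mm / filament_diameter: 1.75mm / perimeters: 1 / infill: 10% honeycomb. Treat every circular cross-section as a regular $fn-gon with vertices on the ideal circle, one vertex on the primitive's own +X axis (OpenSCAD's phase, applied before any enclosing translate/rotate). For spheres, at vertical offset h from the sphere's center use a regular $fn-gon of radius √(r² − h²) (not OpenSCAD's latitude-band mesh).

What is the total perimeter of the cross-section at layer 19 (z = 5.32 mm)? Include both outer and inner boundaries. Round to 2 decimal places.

At z = 5.32 mm: the r=3 cylinder contributes a regular 8-gon of circumradius 3 (perimeter = 2·8·3.000·sin(180°/8) = 18.37 mm); the r=5.5 sphere at (13.5, 12.5) slices to a regular 8-gon of circumradius 4.487 (√(r²−h²) with h=3.18 from center) (perimeter = 2·8·4.487·sin(180°/8) = 27.48 mm); After the difference (first − rest): starting from the r=3 cylinder, the r=5.5 sphere at (13.5, 12.5) misses the remaining region (no effect) — boundary = 18.37 mm; the cone at (12.5, -4) is absent (z outside [12, 18]); Subtracting the remaining from the first: none of the subtracted shapes is present at this height, so the result so far is unchanged — boundary = 18.37 mm; (whole slice rotated 25° about Z — lengths, areas and connectivity unchanged). Overall, the cross-section is a single solid region. Total boundary length (outer) = 18.37 mm.

18.37 mm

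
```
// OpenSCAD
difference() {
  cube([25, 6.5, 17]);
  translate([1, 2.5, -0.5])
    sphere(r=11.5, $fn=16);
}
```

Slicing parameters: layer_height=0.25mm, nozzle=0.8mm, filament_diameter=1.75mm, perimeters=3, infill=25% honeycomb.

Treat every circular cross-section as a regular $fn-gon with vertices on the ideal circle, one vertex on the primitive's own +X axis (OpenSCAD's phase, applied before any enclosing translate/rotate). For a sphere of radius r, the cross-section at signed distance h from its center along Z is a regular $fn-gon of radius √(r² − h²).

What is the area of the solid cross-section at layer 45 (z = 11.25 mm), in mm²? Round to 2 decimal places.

At z = 11.25 mm: the cube (footprint 25×6.5) is included at this height (area 162.50 mm²); the sphere at (1, 2.5) does not reach this height (|z−center|=11.750 > r=11.5); Subtracting the remaining from the first: none of the subtracted shapes is present at this height, so the 25×6.5 cube is unchanged — area = 162.50 mm². Overall, the cross-section is a single solid region. Net area = 162.50 mm².

162.50 mm²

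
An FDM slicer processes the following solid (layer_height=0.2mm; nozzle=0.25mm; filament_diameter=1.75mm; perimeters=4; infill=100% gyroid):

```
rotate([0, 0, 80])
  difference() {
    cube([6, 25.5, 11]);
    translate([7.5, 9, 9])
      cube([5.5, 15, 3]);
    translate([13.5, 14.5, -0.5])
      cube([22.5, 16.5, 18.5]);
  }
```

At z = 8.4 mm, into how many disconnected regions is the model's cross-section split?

At z = 8.4 mm: the cube (footprint 6×25.5) is included at this height; the cube at (7.5, 9) is not intersected at this z (z outside [9, 12]); the cube at (13.5, 14.5) (footprint 22.5×16.5) is included at this height; Taking the first minus the rest: starting from the 6×25.5 cube, the 22.5×16.5 cube at (13.5, 14.5) misses the remaining region (no effect) — 1 connected region; (rotated 80° about Z; rotation is an isometry so areas/perimeters/island counts are preserved). The result has 1 disconnected region.

1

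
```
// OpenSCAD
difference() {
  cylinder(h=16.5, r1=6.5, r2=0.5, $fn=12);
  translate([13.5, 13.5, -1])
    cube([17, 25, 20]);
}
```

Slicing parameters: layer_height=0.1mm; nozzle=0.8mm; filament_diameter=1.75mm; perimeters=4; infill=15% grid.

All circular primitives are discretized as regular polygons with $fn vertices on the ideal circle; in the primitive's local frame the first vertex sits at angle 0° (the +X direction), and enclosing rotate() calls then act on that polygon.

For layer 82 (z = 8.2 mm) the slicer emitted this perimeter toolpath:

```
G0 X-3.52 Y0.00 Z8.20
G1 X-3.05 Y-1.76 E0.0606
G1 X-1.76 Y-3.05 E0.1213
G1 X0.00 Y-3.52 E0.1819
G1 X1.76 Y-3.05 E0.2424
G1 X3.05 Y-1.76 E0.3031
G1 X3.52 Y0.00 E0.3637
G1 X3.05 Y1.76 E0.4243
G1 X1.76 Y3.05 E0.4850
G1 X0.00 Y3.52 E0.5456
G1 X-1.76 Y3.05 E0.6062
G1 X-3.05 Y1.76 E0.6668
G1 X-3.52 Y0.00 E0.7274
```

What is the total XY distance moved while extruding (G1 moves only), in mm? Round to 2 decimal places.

21.87 mm

Sum the Euclidean lengths of each G1 segment: total = 21.87 mm.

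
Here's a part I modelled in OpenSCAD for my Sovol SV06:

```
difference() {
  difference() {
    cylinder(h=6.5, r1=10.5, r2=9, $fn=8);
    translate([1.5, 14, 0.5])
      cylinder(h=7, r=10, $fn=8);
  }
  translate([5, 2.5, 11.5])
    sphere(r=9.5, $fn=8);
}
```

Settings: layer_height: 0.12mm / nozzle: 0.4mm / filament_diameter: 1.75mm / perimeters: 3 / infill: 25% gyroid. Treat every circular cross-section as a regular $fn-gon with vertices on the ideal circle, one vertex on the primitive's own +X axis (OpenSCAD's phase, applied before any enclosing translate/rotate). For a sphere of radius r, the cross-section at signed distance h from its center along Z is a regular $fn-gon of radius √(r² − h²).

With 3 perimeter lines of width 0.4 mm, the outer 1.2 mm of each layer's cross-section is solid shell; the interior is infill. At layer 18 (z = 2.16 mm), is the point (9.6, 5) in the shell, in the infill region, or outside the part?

outside

At z = 2.16 mm: the cone (r1=10.5→r2=9) has section circumradius 10.002 here — a regular 8-gon; the r=10 cylinder at (1.5, 14) contributes a regular 8-gon of circumradius 10; After the difference (first − rest): starting from the cone, the r=10 cylinder at (1.5, 14) partially overlaps it — only the 42.51 mm² overlap (of its 282.84 mm²) is removed, clipping the outline — 1 connected region; the r=9.5 sphere at (5, 2.5) slices to a regular 8-gon of circumradius 1.736 (√(r²−h²) with h=9.34 from center); Subtracting the remaining from the first: starting from the result so far, the r=9.5 sphere at (5, 2.5) lies wholly inside it (removes its full 8.53 mm² and its 10.63 mm outline becomes a hole wall) — 1 connected region with 1 hole. Overall, the cross-section is one region with 1 hole. The nearest boundary edge runs (7.34, 6.42)→(10.00, 0.00); distance from the point to it = 1.54 mm. The point is not inside any of the regions above, so it lies outside the cross-section (1.54 mm from the nearest boundary).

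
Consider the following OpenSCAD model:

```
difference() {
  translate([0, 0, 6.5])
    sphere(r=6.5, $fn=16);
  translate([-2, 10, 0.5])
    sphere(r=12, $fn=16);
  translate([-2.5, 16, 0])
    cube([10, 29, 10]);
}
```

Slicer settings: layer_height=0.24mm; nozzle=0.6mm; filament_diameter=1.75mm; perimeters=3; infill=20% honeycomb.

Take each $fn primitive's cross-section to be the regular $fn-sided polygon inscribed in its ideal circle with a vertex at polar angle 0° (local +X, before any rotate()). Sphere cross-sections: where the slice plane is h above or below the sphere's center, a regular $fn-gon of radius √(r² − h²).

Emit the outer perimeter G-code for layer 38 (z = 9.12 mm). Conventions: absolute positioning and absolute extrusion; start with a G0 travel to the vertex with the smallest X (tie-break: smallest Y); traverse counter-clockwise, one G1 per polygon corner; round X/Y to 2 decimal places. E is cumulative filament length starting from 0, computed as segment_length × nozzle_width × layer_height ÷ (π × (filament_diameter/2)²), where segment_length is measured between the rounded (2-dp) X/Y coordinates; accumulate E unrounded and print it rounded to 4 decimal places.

At z = 9.12 mm: the sphere: section is a regular 16-gon, circumradius = √(r²−h²) = √(6.5²−2.62²) = 5.949; the r=12 sphere at (-2, 10) contributes a regular 16-gon of circumradius √(12²−8.62²) = 8.348; the 10×29 cube at (-2.5, 16) contributes its full rectangle; After the difference (first − rest): starting from the r=6.5 sphere, the r=12 sphere at (-2, 10) partially overlaps it — only the 25.74 mm² overlap (of its 213.37 mm²) is removed, clipping the outline; the 10×29 cube at (-2.5, 16) misses the remaining region (no effect) — 1 connected region. The outline is a single polygon with 18 vertices. Extrusion per mm of travel: 0.6 × 0.24 / (π × 0.875²) = 0.059868. Accumulating E over each segment gives final E = 2.1662.

G0 X-5.95 Y0.00 Z9.12
G1 X-5.50 Y-2.28 E0.1391
G1 X-4.21 Y-4.21 E0.2781
G1 X-2.28 Y-5.50 E0.4171
G1 X0.00 Y-5.95 E0.5562
G1 X2.28 Y-5.50 E0.6954
G1 X4.21 Y-4.21 E0.8343
G1 X5.50 Y-2.28 E0.9733
G1 X5.95 Y0.00 E1.1124
G1 X5.50 Y2.28 E1.2516
G1 X4.21 Y4.21 E1.3906
G1 X4.05 Y4.31 E1.4019
G1 X3.90 Y4.10 E1.4173
G1 X1.19 Y2.29 E1.6124
G1 X-2.00 Y1.65 E1.8072
G1 X-5.19 Y2.29 E2.0020
G1 X-5.40 Y2.42 E2.0168
G1 X-5.50 Y2.28 E2.0271
G1 X-5.95 Y0.00 E2.1662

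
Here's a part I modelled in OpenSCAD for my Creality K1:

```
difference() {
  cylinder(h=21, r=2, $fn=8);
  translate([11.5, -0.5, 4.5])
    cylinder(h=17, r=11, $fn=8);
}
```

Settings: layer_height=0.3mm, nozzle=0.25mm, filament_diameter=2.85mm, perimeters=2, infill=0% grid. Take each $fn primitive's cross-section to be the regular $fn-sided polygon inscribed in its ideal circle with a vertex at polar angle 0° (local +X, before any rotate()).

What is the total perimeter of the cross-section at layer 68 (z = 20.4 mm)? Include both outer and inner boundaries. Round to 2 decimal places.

At z = 20.4 mm: the r=2 cylinder contributes a regular 8-gon of circumradius 2 (perimeter = 2·8·2.000·sin(180°/8) = 12.25 mm); the cylinder at (11.5, -0.5): section is a regular 8-gon, circumradius r=11 (perimeter = 2·8·11.000·sin(180°/8) = 67.35 mm); Subtracting the remaining from the first: starting from the r=2 cylinder, the r=11 cylinder at (11.5, -0.5) partially overlaps it — only the 2.54 mm² overlap (of its 342.24 mm²) is removed, clipping the outline — boundary = 11.89 mm. Overall, the cross-section is a single solid region. Total boundary length (outer) = 11.89 mm.

11.89 mm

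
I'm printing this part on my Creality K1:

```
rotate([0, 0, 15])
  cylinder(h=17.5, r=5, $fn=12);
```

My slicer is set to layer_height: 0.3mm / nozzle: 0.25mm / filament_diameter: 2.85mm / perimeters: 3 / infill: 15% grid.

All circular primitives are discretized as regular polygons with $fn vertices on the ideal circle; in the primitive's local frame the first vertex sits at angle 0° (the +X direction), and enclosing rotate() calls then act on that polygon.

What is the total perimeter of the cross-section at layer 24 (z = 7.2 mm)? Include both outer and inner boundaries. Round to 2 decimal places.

At z = 7.2 mm: the r=5 cylinder contributes a regular 12-gon of circumradius 5 (perimeter = 2·12·5.000·sin(180°/12) = 31.06 mm); (whole slice rotated 15° about Z — lengths, areas and connectivity unchanged). Overall, the cross-section is a single solid region. Total boundary length (outer) = 31.06 mm.

31.06 mm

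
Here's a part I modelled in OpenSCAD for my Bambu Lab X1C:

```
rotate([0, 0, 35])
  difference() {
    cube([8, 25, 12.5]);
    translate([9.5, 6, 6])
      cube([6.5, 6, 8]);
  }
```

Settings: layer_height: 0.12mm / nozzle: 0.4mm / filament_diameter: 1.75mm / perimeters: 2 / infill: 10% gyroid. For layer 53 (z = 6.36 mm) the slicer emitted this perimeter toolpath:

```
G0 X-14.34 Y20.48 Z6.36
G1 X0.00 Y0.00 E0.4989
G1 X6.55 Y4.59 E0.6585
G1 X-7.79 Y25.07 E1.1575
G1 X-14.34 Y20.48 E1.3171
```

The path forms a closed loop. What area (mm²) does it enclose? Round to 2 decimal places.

199.96 mm²

Apply the shoelace formula to the sequence of (X, Y) vertices; enclosed area = 199.96 mm².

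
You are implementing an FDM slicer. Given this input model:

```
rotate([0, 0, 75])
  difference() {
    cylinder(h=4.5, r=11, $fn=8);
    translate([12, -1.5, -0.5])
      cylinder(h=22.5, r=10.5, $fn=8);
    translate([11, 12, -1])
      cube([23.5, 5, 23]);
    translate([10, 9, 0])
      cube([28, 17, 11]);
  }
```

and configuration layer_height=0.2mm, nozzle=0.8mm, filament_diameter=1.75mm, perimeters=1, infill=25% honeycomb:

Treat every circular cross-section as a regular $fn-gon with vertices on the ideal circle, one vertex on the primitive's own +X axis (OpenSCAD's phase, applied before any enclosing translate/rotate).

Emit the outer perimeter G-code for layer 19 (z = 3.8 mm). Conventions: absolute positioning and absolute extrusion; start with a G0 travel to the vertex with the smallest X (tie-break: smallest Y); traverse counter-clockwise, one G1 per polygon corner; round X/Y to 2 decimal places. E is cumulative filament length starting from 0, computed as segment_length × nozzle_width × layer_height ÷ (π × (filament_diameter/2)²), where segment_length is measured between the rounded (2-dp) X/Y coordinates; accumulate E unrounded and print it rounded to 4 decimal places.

At z = 3.8 mm: the cylinder: section is a regular 8-gon, circumradius r=11; the r=10.5 cylinder at (12, -1.5) contributes a regular 8-gon of circumradius 10.5; the cube at (11, 12) (footprint 23.5×5) is included at this height; the 28×17 cube at (10, 9) contributes its full rectangle; Taking the first minus the rest: starting from the r=11 cylinder, the r=10.5 cylinder at (12, -1.5) partially overlaps it — only the 95.96 mm² overlap (of its 311.83 mm²) is removed, clipping the outline; the 23.5×5 cube at (11, 12) misses the remaining region (no effect); the 28×17 cube at (10, 9) misses the remaining region (no effect) — 1 connected region; (whole slice rotated 75° about Z — lengths, areas and connectivity unchanged). The outline is a single polygon with 11 vertices. Extrusion per mm of travel: 0.8 × 0.2 / (π × 0.875²) = 0.066520. Accumulating E over each segment gives final E = 4.5082.

G0 X-10.63 Y2.85 Z3.80
G1 X-9.53 Y-5.50 E0.5602
G1 X-2.85 Y-10.63 E1.1205
G1 X5.50 Y-9.53 E1.6808
G1 X10.63 Y-2.85 E2.2410
G1 X9.95 Y2.30 E2.5866
G1 X9.80 Y2.11 E2.6027
G1 X1.84 Y1.06 E3.1368
G1 X-4.54 Y5.95 E3.6715
G1 X-5.02 Y9.59 E3.9157
G1 X-5.50 Y9.53 E3.9479
G1 X-10.63 Y2.85 E4.5082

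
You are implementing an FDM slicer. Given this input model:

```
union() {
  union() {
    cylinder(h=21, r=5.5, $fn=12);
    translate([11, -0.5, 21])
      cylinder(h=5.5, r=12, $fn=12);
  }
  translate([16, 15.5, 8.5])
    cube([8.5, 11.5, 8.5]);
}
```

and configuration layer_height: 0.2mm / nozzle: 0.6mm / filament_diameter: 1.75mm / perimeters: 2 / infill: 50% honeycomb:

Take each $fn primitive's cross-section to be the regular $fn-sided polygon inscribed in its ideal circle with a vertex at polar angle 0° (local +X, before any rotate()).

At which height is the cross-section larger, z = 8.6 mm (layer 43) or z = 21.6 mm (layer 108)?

layer 108 (z = 21.6 mm)

Layer 43 (z = 8.6): the r=5.5 cylinder gives a regular 12-gon of circumradius 5.5 (constant along its height) (area = (12/2)·5.500²·sin(360°/12) = 90.75 mm²); the cylinder at (11, -0.5) does not reach this height (z outside [21, 26.5]); Combining (union): only the r=5.5 cylinder is present, so the union is just that shape — area = 90.75 mm²; the 8.5×11.5 cube at (16, 15.5) contributes its full rectangle (area 97.75 mm²); Combining (union): the 2 present regions are separate (no shared area or edge), so areas and boundary lengths simply add and each stays a separate island — area = 188.50 mm². So its area = 188.50 mm². Layer 108 (z = 21.6): the cylinder is not intersected at this z (z outside [0, 21]); the r=12 cylinder at (11, -0.5) contributes a regular 12-gon of circumradius 12 (area = (12/2)·12.000²·sin(360°/12) = 432.00 mm²); Taking the union: only the r=12 cylinder at (11, -0.5) is present, so the union is just that shape — area = 432.00 mm²; the cube at (16, 15.5) is absent (z outside [8.5, 17]); Merging all regions: only the result so far is present, so the union is just that shape — area = 432.00 mm². So its area = 432.00 mm². Layer 108 is larger (432.00 vs 188.50 mm²).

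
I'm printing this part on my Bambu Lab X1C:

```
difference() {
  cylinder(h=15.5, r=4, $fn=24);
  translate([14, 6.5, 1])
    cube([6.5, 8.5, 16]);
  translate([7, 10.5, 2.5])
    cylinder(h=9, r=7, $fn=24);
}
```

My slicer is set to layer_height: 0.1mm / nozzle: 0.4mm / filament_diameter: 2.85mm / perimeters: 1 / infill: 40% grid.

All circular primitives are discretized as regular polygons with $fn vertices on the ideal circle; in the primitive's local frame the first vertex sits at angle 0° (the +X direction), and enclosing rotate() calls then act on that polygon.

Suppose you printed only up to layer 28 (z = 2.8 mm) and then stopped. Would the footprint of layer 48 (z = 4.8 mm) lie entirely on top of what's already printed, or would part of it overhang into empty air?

entirely on top

Compare the two slices. At z = 2.8: the cylinder: section is a regular 24-gon, circumradius r=4 (area = (24/2)·4.000²·sin(360°/24) = 49.69 mm²); the 6.5×8.5 cube at (14, 6.5) contributes its full rectangle (area 55.25 mm²); the r=7 cylinder at (7, 10.5) gives a regular 24-gon of circumradius 7 (constant along its height) (area = (24/2)·7.000²·sin(360°/24) = 152.19 mm²); After the difference (first − rest): starting from the r=4 cylinder (49.69 mm²), the 6.5×8.5 cube at (14, 6.5) misses the remaining region (no effect); the r=7 cylinder at (7, 10.5) misses the remaining region (no effect) — area = 49.69 mm². At z = 4.8: the r=4 cylinder gives a regular 24-gon of circumradius 4 (constant along its height) (area = (24/2)·4.000²·sin(360°/24) = 49.69 mm²); the 6.5×8.5 cube at (14, 6.5) contributes its full rectangle (area 55.25 mm²); the r=7 cylinder at (7, 10.5) gives a regular 24-gon of circumradius 7 (constant along its height) (area = (24/2)·7.000²·sin(360°/24) = 152.19 mm²); After the difference (first − rest): starting from the r=4 cylinder (49.69 mm²), the 6.5×8.5 cube at (14, 6.5) misses the remaining region (no effect); the r=7 cylinder at (7, 10.5) misses the remaining region (no effect) — area = 49.69 mm². Checking containment: the cross-section at z = 4.8 is a subset of the cross-section at z = 2.8.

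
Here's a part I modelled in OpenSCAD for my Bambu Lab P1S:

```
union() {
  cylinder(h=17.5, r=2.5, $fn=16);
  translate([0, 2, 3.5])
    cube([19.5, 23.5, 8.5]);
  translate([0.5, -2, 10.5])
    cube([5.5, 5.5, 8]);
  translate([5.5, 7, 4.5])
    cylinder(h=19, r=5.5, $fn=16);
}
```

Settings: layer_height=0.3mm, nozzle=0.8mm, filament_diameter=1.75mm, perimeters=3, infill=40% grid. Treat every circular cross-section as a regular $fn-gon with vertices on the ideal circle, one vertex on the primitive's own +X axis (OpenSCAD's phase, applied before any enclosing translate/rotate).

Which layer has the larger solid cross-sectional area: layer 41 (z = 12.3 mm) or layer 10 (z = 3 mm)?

layer 41 (z = 12.3 mm)

Layer 41 (z = 12.3): the cylinder: section is a regular 16-gon, circumradius r=2.5 (area = (16/2)·2.500²·sin(360°/16) = 19.13 mm²); the cube at (0, 2) is not intersected at this z (z outside [3.5, 12]); the 5.5×5.5 cube at (0.5, -2) contributes its full rectangle (area 30.25 mm²); the r=5.5 cylinder at (5.5, 7) contributes a regular 16-gon of circumradius 5.5 (area = (16/2)·5.500²·sin(360°/16) = 92.61 mm²); Taking the union: the regions partially overlap — summed areas 141.99 mm² minus the doubly-counted overlap 13.44 mm² gives 128.56 mm² — area = 128.56 mm². So its area = 128.56 mm². Layer 10 (z = 3): the cylinder: section is a regular 16-gon, circumradius r=2.5 (area = (16/2)·2.500²·sin(360°/16) = 19.13 mm²); the cube at (0, 2) does not reach this height (z outside [3.5, 12]); the cube at (0.5, -2) is absent (z outside [10.5, 18.5]); the cylinder at (5.5, 7) is absent (z outside [4.5, 23.5]); Merging all regions: only the r=2.5 cylinder is present, so the union is just that shape — area = 19.13 mm². So its area = 19.13 mm². Layer 41 is larger (128.56 vs 19.13 mm²).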